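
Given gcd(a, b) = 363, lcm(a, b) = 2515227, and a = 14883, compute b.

61347

a·b = gcd·lcm = 363·2515227 = 913027401, so b = 913027401/14883 = 61347.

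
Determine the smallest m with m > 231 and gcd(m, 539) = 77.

539 = 77·7. Any m with gcd(m, 539) = 77 is a multiple of 77, say 77s, with s coprime to 7.
Need s > 231/77, so s ≥ 4. First s ≥ 4 with gcd(s, 7) = 1 is s = 4. Thus m = 77·4 = 308.

308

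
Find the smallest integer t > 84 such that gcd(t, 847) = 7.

91

847 = 7·121. Any t with gcd(t, 847) = 7 is a multiple of 7, say 7s, with s coprime to 121.
Need s > 84/7, so s ≥ 13. First s ≥ 13 with gcd(s, 121) = 1 is s = 13. Thus t = 7·13 = 91.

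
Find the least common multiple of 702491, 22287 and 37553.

2034413233509

lcm(702491, 22287) = 702491·22287/gcd = 15656416917/17 = 920965701
lcm(920965701, 37553) = 920965701·37553/gcd = 34585024969653/17 = 2034413233509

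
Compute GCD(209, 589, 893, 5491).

gcd(209, 589): 589 = 2·209 + 171; 209 = 1·171 + 38; 171 = 4·38 + 19; 38 = 2·19 + 0 → 19
gcd(19, 893): 893 = 47·19 + 0 → 19
gcd(19, 5491): 5491 = 289·19 + 0 → 19

19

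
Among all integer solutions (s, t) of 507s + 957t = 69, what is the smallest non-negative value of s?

Euclid: 957 = 1·507 + 450; 507 = 1·450 + 57; 450 = 7·57 + 51; 57 = 1·51 + 6; 51 = 8·6 + 3; 6 = 2·3 + 0 → gcd = 3; 69 = 3·23.
Back-substitution yields 507·(-151) + 957·(80) = 3, so one solution is s = -151·23 = -3473, t = 80·23 = 1840.
Solutions in s differ by 957/3 = 319; the one in [0, 319) is -3473 mod 319 = 36.

36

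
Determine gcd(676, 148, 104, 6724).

676 = 2² · 13²; 148 = 2² · 37; 104 = 2³ · 13; 6724 = 2² · 41²
gcd takes min exponent of each prime: 2² = 4

4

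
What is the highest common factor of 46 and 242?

Euclid: 242 = 5·46 + 12; 46 = 3·12 + 10; 12 = 1·10 + 2; 10 = 5·2 + 0. Last nonzero remainder: 2.

2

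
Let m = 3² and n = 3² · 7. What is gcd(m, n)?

min exponent per shared prime: 3² = 9

9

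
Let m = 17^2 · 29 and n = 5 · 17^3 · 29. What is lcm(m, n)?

712385

max exponent per prime: 5 · 17^3 · 29 = 712385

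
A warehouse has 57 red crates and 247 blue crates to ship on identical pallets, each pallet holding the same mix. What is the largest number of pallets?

19

Euclid: 247 = 4·57 + 19; 57 = 3·19 + 0. Last nonzero remainder: 19.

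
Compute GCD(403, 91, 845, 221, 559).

13

403 = 13 · 31; 91 = 7 · 13; 845 = 5 · 13²; 221 = 13 · 17; 559 = 13 · 43
gcd takes min exponent of each prime: 13 = 13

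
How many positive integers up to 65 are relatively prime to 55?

55 = 5·11. Inclusion–exclusion on these primes:
65 − ⌊65/5⌋ − ⌊65/11⌋ + ⌊65/55⌋ = 48

48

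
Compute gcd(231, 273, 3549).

gcd(231, 273): 273 = 1·231 + 42; 231 = 5·42 + 21; 42 = 2·21 + 0 → 21
gcd(21, 3549): 3549 = 169·21 + 0 → 21

21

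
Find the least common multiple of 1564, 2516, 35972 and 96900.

1896623700

1564 = 2² · 17 · 23; 2516 = 2² · 17 · 37; 35972 = 2² · 17 · 23²; 96900 = 2² · 3 · 5² · 17 · 19
lcm takes max exponent of each prime: 2² · 3 · 5² · 17 · 19 · 23² · 37 = 1896623700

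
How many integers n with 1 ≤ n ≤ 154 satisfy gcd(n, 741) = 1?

89

741 = 3·13·19. Inclusion–exclusion on these primes:
154 − ⌊154/3⌋ − ⌊154/13⌋ − ⌊154/19⌋ + ⌊154/39⌋ + ⌊154/57⌋ + ⌊154/247⌋ − ⌊154/741⌋ = 89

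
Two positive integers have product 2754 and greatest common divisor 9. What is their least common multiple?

Since gcd(m,n)·lcm(m,n) = mn, lcm = 2754/9 = 306.

306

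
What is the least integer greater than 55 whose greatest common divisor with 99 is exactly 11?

Multiples of 11 above 55: 11·6, 11·7, … . Need the cofactor coprime to 99/11 = 9.
Checking s = 6, 7, … the first with gcd(s, 9) = 1 is s = 7, giving 77.

77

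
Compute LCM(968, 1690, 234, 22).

7361640

968 = 2³ · 11²; 1690 = 2 · 5 · 13²; 234 = 2 · 3² · 13; 22 = 2 · 11
lcm takes max exponent of each prime: 2³ · 3² · 5 · 11² · 13² = 7361640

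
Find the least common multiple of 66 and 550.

1650

66 = 2 · 3 · 11; 550 = 2 · 5² · 11
max exponents: 2 · 3 · 5² · 11 = 1650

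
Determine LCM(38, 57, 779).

38 = 2 · 19; 57 = 3 · 19; 779 = 19 · 41
lcm takes max exponent of each prime: 2 · 3 · 19 · 41 = 4674

4674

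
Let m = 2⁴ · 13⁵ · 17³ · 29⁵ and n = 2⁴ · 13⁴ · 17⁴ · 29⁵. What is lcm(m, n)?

max exponent per prime: 2⁴ · 13⁵ · 17⁴ · 29⁵ = 10177061974069092752

10177061974069092752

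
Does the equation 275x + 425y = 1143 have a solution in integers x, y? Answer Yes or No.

No

gcd(275, 425): 425 = 1·275 + 150; 275 = 1·150 + 125; 150 = 1·125 + 25; 125 = 5·25 + 0 → 25
25 does not divide 1143, so a solution does not exist.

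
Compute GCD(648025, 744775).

Euclid: 744775 = 1·648025 + 96750; 648025 = 6·96750 + 67525; 96750 = 1·67525 + 29225; 67525 = 2·29225 + 9075; 29225 = 3·9075 + 2000; 9075 = 4·2000 + 1075; 2000 = 1·1075 + 925; 1075 = 1·925 + 150; 925 = 6·150 + 25; 150 = 6·25 + 0. Last nonzero remainder: 25.

25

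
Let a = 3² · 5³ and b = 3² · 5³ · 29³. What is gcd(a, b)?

min exponent per shared prime: 3² · 5³ = 1125

1125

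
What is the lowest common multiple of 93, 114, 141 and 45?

2491470

93 = 3 · 31; 114 = 2 · 3 · 19; 141 = 3 · 47; 45 = 3² · 5
lcm takes max exponent of each prime: 2 · 3² · 5 · 19 · 31 · 47 = 2491470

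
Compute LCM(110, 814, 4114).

761090

lcm(110, 814) = 110·814/gcd = 89540/22 = 4070
lcm(4070, 4114) = 4070·4114/gcd = 16743980/22 = 761090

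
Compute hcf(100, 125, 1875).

gcd(100, 125): 125 = 1·100 + 25; 100 = 4·25 + 0 → 25
gcd(25, 1875): 1875 = 75·25 + 0 → 25

25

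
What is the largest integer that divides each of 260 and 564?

Euclid: 564 = 2·260 + 44; 260 = 5·44 + 40; 44 = 1·40 + 4; 40 = 10·4 + 0. Last nonzero remainder: 4.

4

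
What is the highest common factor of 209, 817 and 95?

209 = 11 · 19; 817 = 19 · 43; 95 = 5 · 19
gcd takes min exponent of each prime: 19 = 19

19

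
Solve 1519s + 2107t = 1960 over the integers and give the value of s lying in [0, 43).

gcd(1519, 2107) = 49 (Euclid: 2107 = 1·1519 + 588; 1519 = 2·588 + 343; 588 = 1·343 + 245; 343 = 1·245 + 98; 245 = 2·98 + 49; 98 = 2·49 + 0), and 49 | 1960.
Extended Euclid: 1519·(-18) + 2107·(13) = 49. Scale by 40: s₀ = -720.
General solution s = s₀ + 43k; reducing mod 43 gives s = 11 (and t = -7).

11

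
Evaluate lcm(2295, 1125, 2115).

2696625

2295 = 3³ · 5 · 17; 1125 = 3² · 5³; 2115 = 3² · 5 · 47
lcm takes max exponent of each prime: 3³ · 5³ · 17 · 47 = 2696625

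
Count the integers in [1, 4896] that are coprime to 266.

1987

266 = 2·7·19. Inclusion–exclusion on these primes:
4896 − ⌊4896/2⌋ − ⌊4896/7⌋ − ⌊4896/19⌋ + ⌊4896/14⌋ + ⌊4896/38⌋ + ⌊4896/133⌋ − ⌊4896/266⌋ = 1987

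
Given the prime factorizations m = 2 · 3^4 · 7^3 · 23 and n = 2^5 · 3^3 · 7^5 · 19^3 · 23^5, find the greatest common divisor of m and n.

426006

min exponent per shared prime: 2 · 3^3 · 7^3 · 23 = 426006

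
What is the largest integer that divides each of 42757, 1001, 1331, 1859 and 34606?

11

gcd(42757, 1001): 42757 = 42·1001 + 715; 1001 = 1·715 + 286; 715 = 2·286 + 143; 286 = 2·143 + 0 → 143
gcd(143, 1331): 1331 = 9·143 + 44; 143 = 3·44 + 11; 44 = 4·11 + 0 → 11
gcd(11, 1859): 1859 = 169·11 + 0 → 11
gcd(11, 34606): 34606 = 3146·11 + 0 → 11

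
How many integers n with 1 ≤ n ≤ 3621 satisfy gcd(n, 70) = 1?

70 = 2·5·7. Inclusion–exclusion on these primes:
3621 − ⌊3621/2⌋ − ⌊3621/5⌋ − ⌊3621/7⌋ + ⌊3621/10⌋ + ⌊3621/14⌋ + ⌊3621/35⌋ − ⌊3621/70⌋ = 1242

1242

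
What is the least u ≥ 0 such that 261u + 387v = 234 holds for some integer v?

gcd(261, 387) = 9 (Euclid: 387 = 1·261 + 126; 261 = 2·126 + 9; 126 = 14·9 + 0), and 9 | 234.
Extended Euclid: 261·(3) + 387·(-2) = 9. Scale by 26: u₀ = 78.
General solution u = u₀ + 43t; reducing mod 43 gives u = 35 (and v = -23).

35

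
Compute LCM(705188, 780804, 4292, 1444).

lcm(705188, 780804) = 705188·780804/gcd = 550613611152/4 = 137653402788
lcm(137653402788, 4292) = 137653402788·4292/gcd = 590808404766096/4 = 147702101191524
lcm(147702101191524, 1444) = 147702101191524·1444/gcd = 213281834120560656/4 = 53320458530140164

53320458530140164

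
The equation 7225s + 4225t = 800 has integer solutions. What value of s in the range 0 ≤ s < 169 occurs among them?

158

gcd(7225, 4225) = 25 (Euclid: 7225 = 1·4225 + 3000; 4225 = 1·3000 + 1225; 3000 = 2·1225 + 550; 1225 = 2·550 + 125; 550 = 4·125 + 50; 125 = 2·50 + 25; 50 = 2·25 + 0), and 25 | 800.
Extended Euclid: 7225·(-69) + 4225·(118) = 25. Scale by 32: s₀ = -2208.
General solution s = s₀ + 169k; reducing mod 169 gives s = 158 (and t = -270).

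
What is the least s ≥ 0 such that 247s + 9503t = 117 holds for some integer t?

Reduce mod 9503: 247s ≡ 117 (mod 9503). With g = gcd(247, 9503) = 13 dividing 117, divide through: 19s ≡ 9 (mod 731).
Since gcd(19, 731) = 1, s ≡ 9·(19)⁻¹ ≡ 693 (mod 731). Smallest non-negative: 693.

693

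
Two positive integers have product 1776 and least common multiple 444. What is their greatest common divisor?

4

From gcd × lcm = ab: gcd = 1776 / 444 = 4.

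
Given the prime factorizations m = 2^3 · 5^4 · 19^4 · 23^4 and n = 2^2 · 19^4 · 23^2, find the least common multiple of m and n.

182345794805000

max exponent per prime: 2^3 · 5^4 · 19^4 · 23^4 = 182345794805000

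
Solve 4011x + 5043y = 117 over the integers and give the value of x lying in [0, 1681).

1676

Reduce mod 5043: 4011x ≡ 117 (mod 5043). With g = gcd(4011, 5043) = 3 dividing 117, divide through: 1337x ≡ 39 (mod 1681).
Since gcd(1337, 1681) = 1, x ≡ 39·(1337)⁻¹ ≡ 1676 (mod 1681). Smallest non-negative: 1676.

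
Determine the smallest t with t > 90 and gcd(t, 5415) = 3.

Multiples of 3 above 90: 3·31, 3·32, … . Need the cofactor coprime to 5415/3 = 1805.
Checking s = 31, 32, … the first with gcd(s, 1805) = 1 is s = 31, giving 93.

93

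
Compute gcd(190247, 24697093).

361

Euclid: 24697093 = 129·190247 + 155230; 190247 = 1·155230 + 35017; 155230 = 4·35017 + 15162; 35017 = 2·15162 + 4693; 15162 = 3·4693 + 1083; 4693 = 4·1083 + 361; 1083 = 3·361 + 0. Last nonzero remainder: 361.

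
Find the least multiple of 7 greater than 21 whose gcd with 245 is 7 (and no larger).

28

gcd(m, 245) = 7 forces 7 | m; write m = 7s. Then gcd(7s, 7·35) = 7·gcd(s, 35), so need gcd(s, 35) = 1.
7s > 21 gives s ≥ 4. The least s ≥ 4 coprime to 35 is 4, so m = 7·4 = 28.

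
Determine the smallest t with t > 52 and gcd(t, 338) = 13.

gcd(t, 338) = 13 forces 13 | t; write t = 13s. Then gcd(13s, 13·26) = 13·gcd(s, 26), so need gcd(s, 26) = 1.
13s > 52 gives s ≥ 5. The least s ≥ 5 coprime to 26 is 5, so t = 13·5 = 65.

65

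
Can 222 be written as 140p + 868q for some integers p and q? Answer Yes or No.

By Bézout, 140p + 868q = 222 has integer solutions iff gcd(140, 868) | 222.
Euclid: 868 = 6·140 + 28; 140 = 5·28 + 0. gcd = 28; 222 mod 28 = 26. No.

No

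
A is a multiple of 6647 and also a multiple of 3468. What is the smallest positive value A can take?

6647 = 17² · 23; 3468 = 2² · 3 · 17²
max exponents: 2² · 3 · 17² · 23 = 79764

79764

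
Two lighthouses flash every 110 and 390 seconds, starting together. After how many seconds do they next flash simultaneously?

gcd first: 390 = 3·110 + 60; 110 = 1·60 + 50; 60 = 1·50 + 10; 50 = 5·10 + 0 → gcd = 10
lcm = 110·390/gcd = 42900/10 = 4290

4290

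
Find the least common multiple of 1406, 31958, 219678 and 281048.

1406 = 2 · 19 · 37; 31958 = 2 · 19 · 29²; 219678 = 2 · 3 · 19 · 41 · 47; 281048 = 2³ · 19 · 43²
lcm takes max exponent of each prime: 2³ · 3 · 19 · 29² · 37 · 41 · 43² · 47 = 50556987531096

50556987531096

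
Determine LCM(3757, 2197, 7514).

1269866

3757 = 13 · 17²; 2197 = 13³; 7514 = 2 · 13 · 17²
lcm takes max exponent of each prime: 2 · 13³ · 17² = 1269866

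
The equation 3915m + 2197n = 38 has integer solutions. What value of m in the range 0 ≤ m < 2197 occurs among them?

110

gcd(3915, 2197) = 1 (Euclid: 3915 = 1·2197 + 1718; 2197 = 1·1718 + 479; 1718 = 3·479 + 281; 479 = 1·281 + 198; 281 = 1·198 + 83; 198 = 2·83 + 32; 83 = 2·32 + 19; 32 = 1·19 + 13; 19 = 1·13 + 6; 13 = 2·6 + 1; 6 = 6·1 + 0), and 1 | 38.
Extended Euclid: 3915·(-344) + 2197·(613) = 1. Scale by 38: m₀ = -13072.
General solution m = m₀ + 2197t; reducing mod 2197 gives m = 110 (and n = -196).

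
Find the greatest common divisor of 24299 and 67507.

11

24299 = 11 · 47²
67507 = 11 · 17 · 19²
Common: 11 = 11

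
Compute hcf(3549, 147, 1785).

21

gcd(3549, 147): 3549 = 24·147 + 21; 147 = 7·21 + 0 → 21
gcd(21, 1785): 1785 = 85·21 + 0 → 21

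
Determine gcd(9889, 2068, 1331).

9889 = 11 · 29 · 31; 2068 = 2² · 11 · 47; 1331 = 11³
gcd takes min exponent of each prime: 11 = 11

11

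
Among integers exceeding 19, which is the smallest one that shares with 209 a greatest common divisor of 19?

38

Multiples of 19 above 19: 19·2, 19·3, … . Need the cofactor coprime to 209/19 = 11.
Checking s = 2, 3, … the first with gcd(s, 11) = 1 is s = 2, giving 38.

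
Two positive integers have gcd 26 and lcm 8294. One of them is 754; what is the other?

Using mn = gcd(m,n)·lcm(m,n) = 26·8294 = 215644, we get n = 215644/754 = 286.

286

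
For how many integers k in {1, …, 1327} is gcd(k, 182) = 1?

182 = 2·7·13. Inclusion–exclusion on these primes:
1327 − ⌊1327/2⌋ − ⌊1327/7⌋ − ⌊1327/13⌋ + ⌊1327/14⌋ + ⌊1327/26⌋ + ⌊1327/91⌋ − ⌊1327/182⌋ = 525

525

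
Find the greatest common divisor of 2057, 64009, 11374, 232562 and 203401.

gcd(2057, 64009): 64009 = 31·2057 + 242; 2057 = 8·242 + 121; 242 = 2·121 + 0 → 121
gcd(121, 11374): 11374 = 94·121 + 0 → 121
gcd(121, 232562): 232562 = 1922·121 + 0 → 121
gcd(121, 203401): 203401 = 1681·121 + 0 → 121

121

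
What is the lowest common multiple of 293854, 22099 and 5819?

312296570894

293854 = 2 · 11 · 19² · 37; 22099 = 7² · 11 · 41; 5819 = 11 · 23²
lcm takes max exponent of each prime: 2 · 7² · 11 · 19² · 23² · 37 · 41 = 312296570894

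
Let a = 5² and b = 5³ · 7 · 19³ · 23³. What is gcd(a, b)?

min exponent per shared prime: 5² = 25

25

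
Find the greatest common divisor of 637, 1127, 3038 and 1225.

637 = 7² · 13; 1127 = 7² · 23; 3038 = 2 · 7² · 31; 1225 = 5² · 7²
gcd takes min exponent of each prime: 7² = 49

49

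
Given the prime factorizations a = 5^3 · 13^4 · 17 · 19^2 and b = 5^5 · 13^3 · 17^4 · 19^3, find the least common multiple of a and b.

51130485826184375

max exponent per prime: 5^5 · 13^4 · 17^4 · 19^3 = 51130485826184375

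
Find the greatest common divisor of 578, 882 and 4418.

2

578 = 2 · 17²; 882 = 2 · 3² · 7²; 4418 = 2 · 47²
gcd takes min exponent of each prime: 2 = 2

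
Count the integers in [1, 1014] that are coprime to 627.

Prime factors of 627: 3, 11, 19. Count integers ≤ 1014 divisible by none of them.
By inclusion–exclusion: 1014 − ⌊1014/3⌋ − ⌊1014/11⌋ − ⌊1014/19⌋ + ⌊1014/33⌋ + ⌊1014/57⌋ + ⌊1014/209⌋ − ⌊1014/627⌋ = 581.

581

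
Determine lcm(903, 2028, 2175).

442560300

903 = 3 · 7 · 43; 2028 = 2² · 3 · 13²; 2175 = 3 · 5² · 29
lcm takes max exponent of each prime: 2² · 3 · 5² · 7 · 13² · 29 · 43 = 442560300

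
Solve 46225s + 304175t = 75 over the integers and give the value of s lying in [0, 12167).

Reduce mod 304175: 46225s ≡ 75 (mod 304175). With g = gcd(46225, 304175) = 25 dividing 75, divide through: 1849s ≡ 3 (mod 12167).
Since gcd(1849, 12167) = 1, s ≡ 3·(1849)⁻¹ ≡ 8357 (mod 12167). Smallest non-negative: 8357.

8357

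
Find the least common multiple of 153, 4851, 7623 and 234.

23585562

153 = 3² · 17; 4851 = 3² · 7² · 11; 7623 = 3² · 7 · 11²; 234 = 2 · 3² · 13
lcm takes max exponent of each prime: 2 · 3² · 7² · 11² · 13 · 17 = 23585562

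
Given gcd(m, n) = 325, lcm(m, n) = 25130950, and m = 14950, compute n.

Using mn = gcd(m,n)·lcm(m,n) = 325·25130950 = 8167558750, we get n = 8167558750/14950 = 546325.

546325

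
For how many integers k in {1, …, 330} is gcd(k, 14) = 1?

Prime factors of 14: 2, 7. Count integers ≤ 330 divisible by none of them.
By inclusion–exclusion: 330 − ⌊330/2⌋ − ⌊330/7⌋ + ⌊330/14⌋ = 141.

141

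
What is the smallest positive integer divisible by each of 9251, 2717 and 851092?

lcm(9251, 2717) = 9251·2717/gcd = 25134967/11 = 2284997
lcm(2284997, 851092) = 2284997·851092/gcd = 1944742666724/9251 = 210219724

210219724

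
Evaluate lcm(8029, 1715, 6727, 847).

7378610855

8029 = 7 · 31 · 37; 1715 = 5 · 7³; 6727 = 7 · 31²; 847 = 7 · 11²
lcm takes max exponent of each prime: 5 · 7³ · 11² · 31² · 37 = 7378610855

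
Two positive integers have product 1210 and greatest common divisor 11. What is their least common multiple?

110

gcd·lcm = product, so lcm = 1210/11 = 110.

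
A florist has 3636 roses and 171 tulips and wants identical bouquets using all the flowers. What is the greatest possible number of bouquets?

9

Euclid: 3636 = 21·171 + 45; 171 = 3·45 + 36; 45 = 1·36 + 9; 36 = 4·9 + 0. Last nonzero remainder: 9.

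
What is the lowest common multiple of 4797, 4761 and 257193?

lcm(4797, 4761) = 4797·4761/gcd = 22838517/9 = 2537613
lcm(2537613, 257193) = 2537613·257193/gcd = 652656300309/369 = 1768716261

1768716261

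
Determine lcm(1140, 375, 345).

1140 = 2² · 3 · 5 · 19; 375 = 3 · 5³; 345 = 3 · 5 · 23
lcm takes max exponent of each prime: 2² · 3 · 5³ · 19 · 23 = 655500

655500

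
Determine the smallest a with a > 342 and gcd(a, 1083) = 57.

399

1083 = 57·19. Any a with gcd(a, 1083) = 57 is a multiple of 57, say 57s, with s coprime to 19.
Need s > 342/57, so s ≥ 7. First s ≥ 7 with gcd(s, 19) = 1 is s = 7. Thus a = 57·7 = 399.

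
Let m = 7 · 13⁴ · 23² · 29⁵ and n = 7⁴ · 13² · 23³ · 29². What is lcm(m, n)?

max exponent per prime: 7⁴ · 13⁴ · 23³ · 29⁵ = 17113508970419879563

17113508970419879563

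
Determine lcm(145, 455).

13195

145 = 5 · 29; 455 = 5 · 7 · 13
max exponents: 5 · 7 · 13 · 29 = 13195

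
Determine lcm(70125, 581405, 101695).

1370647752375

70125 = 3 · 5³ · 11 · 17; 581405 = 5 · 11² · 31²; 101695 = 5 · 11 · 43²
lcm takes max exponent of each prime: 3 · 5³ · 11² · 17 · 31² · 43² = 1370647752375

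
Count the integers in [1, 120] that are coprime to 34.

56

34 = 2·17. Inclusion–exclusion on these primes:
120 − ⌊120/2⌋ − ⌊120/17⌋ + ⌊120/34⌋ = 56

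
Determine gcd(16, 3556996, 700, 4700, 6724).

gcd(16, 3556996): 3556996 = 222312·16 + 4; 16 = 4·4 + 0 → 4
gcd(4, 700): 700 = 175·4 + 0 → 4
gcd(4, 4700): 4700 = 1175·4 + 0 → 4
gcd(4, 6724): 6724 = 1681·4 + 0 → 4

4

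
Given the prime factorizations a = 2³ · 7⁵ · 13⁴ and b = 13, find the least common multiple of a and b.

max exponent per prime: 2³ · 7⁵ · 13⁴ = 3840197816

3840197816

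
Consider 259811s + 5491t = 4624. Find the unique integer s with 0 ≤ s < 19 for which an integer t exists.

Euclid: 259811 = 47·5491 + 1734; 5491 = 3·1734 + 289; 1734 = 6·289 + 0 → gcd = 289; 4624 = 289·16.
Back-substitution yields 259811·(-3) + 5491·(142) = 289, so one solution is s = -3·16 = -48, t = 142·16 = 2272.
Solutions in s differ by 5491/289 = 19; the one in [0, 19) is -48 mod 19 = 9.

9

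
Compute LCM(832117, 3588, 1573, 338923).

lcm(832117, 3588) = 832117·3588/gcd = 2985635796/299 = 9985404
lcm(9985404, 1573) = 9985404·1573/gcd = 15707040492/1573 = 9985404
lcm(9985404, 338923) = 9985404·338923/gcd = 3384283079892/13 = 260329467684

260329467684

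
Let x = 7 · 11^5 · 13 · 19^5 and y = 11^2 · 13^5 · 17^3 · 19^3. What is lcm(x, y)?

max exponent per prime: 7 · 11^5 · 13^5 · 17^3 · 19^5 = 5092053948933965600587

5092053948933965600587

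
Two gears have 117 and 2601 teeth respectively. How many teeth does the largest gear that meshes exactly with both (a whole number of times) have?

9

117 = 3² · 13
2601 = 3² · 17²
Common: 3² = 9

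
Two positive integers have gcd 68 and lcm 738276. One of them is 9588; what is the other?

5236

Using pq = gcd(p,q)·lcm(p,q) = 68·738276 = 50202768, we get q = 50202768/9588 = 5236.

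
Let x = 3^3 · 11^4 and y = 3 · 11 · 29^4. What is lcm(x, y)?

279593130267

max exponent per prime: 3^3 · 11^4 · 29^4 = 279593130267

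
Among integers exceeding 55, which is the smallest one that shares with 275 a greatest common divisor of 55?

110

275 = 55·5. Any m with gcd(m, 275) = 55 is a multiple of 55, say 55s, with s coprime to 5.
Need s > 55/55, so s ≥ 2. First s ≥ 2 with gcd(s, 5) = 1 is s = 2. Thus m = 55·2 = 110.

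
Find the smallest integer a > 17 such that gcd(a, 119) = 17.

119 = 17·7. Any a with gcd(a, 119) = 17 is a multiple of 17, say 17s, with s coprime to 7.
Need s > 17/17, so s ≥ 2. First s ≥ 2 with gcd(s, 7) = 1 is s = 2. Thus a = 17·2 = 34.

34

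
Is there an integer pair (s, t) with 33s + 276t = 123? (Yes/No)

Yes

By Bézout, 33s + 276t = 123 has integer solutions iff gcd(33, 276) | 123.
Euclid: 276 = 8·33 + 12; 33 = 2·12 + 9; 12 = 1·9 + 3; 9 = 3·3 + 0. gcd = 3; 123 mod 3 = 0. Yes.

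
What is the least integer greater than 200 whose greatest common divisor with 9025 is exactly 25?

225

Multiples of 25 above 200: 25·9, 25·10, … . Need the cofactor coprime to 9025/25 = 361.
Checking s = 9, 10, … the first with gcd(s, 361) = 1 is s = 9, giving 225.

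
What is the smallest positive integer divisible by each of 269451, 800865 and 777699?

lcm(269451, 800865) = 269451·800865/gcd = 215793875115/117 = 1844392095
lcm(1844392095, 777699) = 1844392095·777699/gcd = 1434381887889405/117 = 12259674255465

12259674255465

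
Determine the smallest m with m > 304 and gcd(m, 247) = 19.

323

247 = 19·13. Any m with gcd(m, 247) = 19 is a multiple of 19, say 19s, with s coprime to 13.
Need s > 304/19, so s ≥ 17. First s ≥ 17 with gcd(s, 13) = 1 is s = 17. Thus m = 19·17 = 323.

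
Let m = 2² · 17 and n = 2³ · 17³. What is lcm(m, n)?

max exponent per prime: 2³ · 17³ = 39304

39304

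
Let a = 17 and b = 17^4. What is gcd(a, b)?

17

min exponent per shared prime: 17 = 17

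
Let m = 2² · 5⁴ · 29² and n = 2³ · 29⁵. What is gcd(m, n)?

3364

min exponent per shared prime: 2² · 29² = 3364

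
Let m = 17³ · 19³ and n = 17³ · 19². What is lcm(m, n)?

max exponent per prime: 17³ · 19³ = 33698267

33698267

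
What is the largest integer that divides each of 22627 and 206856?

Euclid: 206856 = 9·22627 + 3213; 22627 = 7·3213 + 136; 3213 = 23·136 + 85; 136 = 1·85 + 51; 85 = 1·51 + 34; 51 = 1·34 + 17; 34 = 2·17 + 0. Last nonzero remainder: 17.

17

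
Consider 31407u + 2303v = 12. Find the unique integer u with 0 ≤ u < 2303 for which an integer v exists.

2052

gcd(31407, 2303) = 1 (Euclid: 31407 = 13·2303 + 1468; 2303 = 1·1468 + 835; 1468 = 1·835 + 633; 835 = 1·633 + 202; 633 = 3·202 + 27; 202 = 7·27 + 13; 27 = 2·13 + 1; 13 = 13·1 + 0), and 1 | 12.
Extended Euclid: 31407·(171) + 2303·(-2332) = 1. Scale by 12: u₀ = 2052.
General solution u = u₀ + 2303t; reducing mod 2303 gives u = 2052 (and v = -27984).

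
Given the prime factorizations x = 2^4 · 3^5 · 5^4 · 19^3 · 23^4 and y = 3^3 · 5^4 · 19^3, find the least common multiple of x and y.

4664213488170000

max exponent per prime: 2^4 · 3^5 · 5^4 · 19^3 · 23^4 = 4664213488170000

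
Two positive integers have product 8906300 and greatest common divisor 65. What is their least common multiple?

Since gcd(m,n)·lcm(m,n) = mn, lcm = 8906300/65 = 137020.

137020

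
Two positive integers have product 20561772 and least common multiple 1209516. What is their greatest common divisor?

17

From gcd × lcm = uv: gcd = 20561772 / 1209516 = 17.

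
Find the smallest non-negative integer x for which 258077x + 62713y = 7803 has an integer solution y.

gcd(258077, 62713) = 289 (Euclid: 258077 = 4·62713 + 7225; 62713 = 8·7225 + 4913; 7225 = 1·4913 + 2312; 4913 = 2·2312 + 289; 2312 = 8·289 + 0), and 289 | 7803.
Extended Euclid: 258077·(-26) + 62713·(107) = 289. Scale by 27: x₀ = -702.
General solution x = x₀ + 217t; reducing mod 217 gives x = 166 (and y = -683).

166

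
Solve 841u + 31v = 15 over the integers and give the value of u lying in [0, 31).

gcd(841, 31) = 1 (Euclid: 841 = 27·31 + 4; 31 = 7·4 + 3; 4 = 1·3 + 1; 3 = 3·1 + 0), and 1 | 15.
Extended Euclid: 841·(8) + 31·(-217) = 1. Scale by 15: u₀ = 120.
General solution u = u₀ + 31t; reducing mod 31 gives u = 27 (and v = -732).

27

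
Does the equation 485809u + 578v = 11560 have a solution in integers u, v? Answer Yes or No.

gcd(485809, 578): 485809 = 840·578 + 289; 578 = 2·289 + 0 → 289
289 divides 11560, so a solution exists.

Yes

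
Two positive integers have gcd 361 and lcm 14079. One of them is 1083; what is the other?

4693

u·v = gcd·lcm = 361·14079 = 5082519, so v = 5082519/1083 = 4693.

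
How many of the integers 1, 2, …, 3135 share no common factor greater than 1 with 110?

1140

Prime factors of 110: 2, 5, 11. Count integers ≤ 3135 divisible by none of them.
By inclusion–exclusion: 3135 − ⌊3135/2⌋ − ⌊3135/5⌋ − ⌊3135/11⌋ + ⌊3135/10⌋ + ⌊3135/22⌋ + ⌊3135/55⌋ − ⌊3135/110⌋ = 1140.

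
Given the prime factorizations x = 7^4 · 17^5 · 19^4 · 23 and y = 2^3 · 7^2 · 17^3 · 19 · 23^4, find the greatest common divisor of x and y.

105202069

min exponent per shared prime: 7^2 · 17^3 · 19 · 23 = 105202069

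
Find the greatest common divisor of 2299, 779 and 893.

19

gcd(2299, 779): 2299 = 2·779 + 741; 779 = 1·741 + 38; 741 = 19·38 + 19; 38 = 2·19 + 0 → 19
gcd(19, 893): 893 = 47·19 + 0 → 19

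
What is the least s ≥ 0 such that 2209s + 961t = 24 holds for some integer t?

499

Reduce mod 961: 2209s ≡ 24 (mod 961). With g = gcd(2209, 961) = 1 dividing 24, divide through: 2209s ≡ 24 (mod 961).
Since gcd(2209, 961) = 1, s ≡ 24·(2209)⁻¹ ≡ 499 (mod 961). Smallest non-negative: 499.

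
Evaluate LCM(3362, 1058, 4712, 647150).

3362 = 2 · 41²; 1058 = 2 · 23²; 4712 = 2³ · 19 · 31; 647150 = 2 · 5² · 7 · 43²
lcm takes max exponent of each prime: 2³ · 5² · 7 · 19 · 23² · 31 · 41² · 43² = 1355824967264600

1355824967264600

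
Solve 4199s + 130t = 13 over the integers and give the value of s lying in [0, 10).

7

gcd(4199, 130) = 13 (Euclid: 4199 = 32·130 + 39; 130 = 3·39 + 13; 39 = 3·13 + 0), and 13 | 13.
Extended Euclid: 4199·(-3) + 130·(97) = 13. Scale by 1: s₀ = -3.
General solution s = s₀ + 10k; reducing mod 10 gives s = 7 (and t = -226).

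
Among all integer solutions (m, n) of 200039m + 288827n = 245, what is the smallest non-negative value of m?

gcd(200039, 288827) = 7 (Euclid: 288827 = 1·200039 + 88788; 200039 = 2·88788 + 22463; 88788 = 3·22463 + 21399; 22463 = 1·21399 + 1064; 21399 = 20·1064 + 119; 1064 = 8·119 + 112; 119 = 1·112 + 7; 112 = 16·7 + 0), and 7 | 245.
Extended Euclid: 200039·(-2443) + 288827·(1692) = 7. Scale by 35: m₀ = -85505.
General solution m = m₀ + 41261t; reducing mod 41261 gives m = 38278 (and n = -26511).

38278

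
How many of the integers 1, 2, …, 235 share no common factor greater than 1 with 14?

Prime factors of 14: 2, 7. Count integers ≤ 235 divisible by none of them.
By inclusion–exclusion: 235 − ⌊235/2⌋ − ⌊235/7⌋ + ⌊235/14⌋ = 101.

101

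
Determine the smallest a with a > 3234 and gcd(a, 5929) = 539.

5929 = 539·11. Any a with gcd(a, 5929) = 539 is a multiple of 539, say 539s, with s coprime to 11.
Need s > 3234/539, so s ≥ 7. First s ≥ 7 with gcd(s, 11) = 1 is s = 7. Thus a = 539·7 = 3773.

3773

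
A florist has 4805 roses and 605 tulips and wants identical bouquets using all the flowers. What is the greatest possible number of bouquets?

Euclid: 4805 = 7·605 + 570; 605 = 1·570 + 35; 570 = 16·35 + 10; 35 = 3·10 + 5; 10 = 2·5 + 0. Last nonzero remainder: 5.

5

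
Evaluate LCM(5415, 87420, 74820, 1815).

4761785495940

5415 = 3 · 5 · 19²; 87420 = 2² · 3 · 5 · 31 · 47; 74820 = 2² · 3 · 5 · 29 · 43; 1815 = 3 · 5 · 11²
lcm takes max exponent of each prime: 2² · 3 · 5 · 11² · 19² · 29 · 31 · 43 · 47 = 4761785495940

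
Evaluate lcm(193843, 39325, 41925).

75642384675

lcm(193843, 39325) = 193843·39325/gcd = 7622875975/13 = 586375075
lcm(586375075, 41925) = 586375075·41925/gcd = 24583775019375/325 = 75642384675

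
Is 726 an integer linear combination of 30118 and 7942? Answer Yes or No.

gcd(30118, 7942): 30118 = 3·7942 + 6292; 7942 = 1·6292 + 1650; 6292 = 3·1650 + 1342; 1650 = 1·1342 + 308; 1342 = 4·308 + 110; 308 = 2·110 + 88; 110 = 1·88 + 22; 88 = 4·22 + 0 → 22
22 divides 726, so a solution exists.

Yes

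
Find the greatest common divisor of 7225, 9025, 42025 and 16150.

25

gcd(7225, 9025): 9025 = 1·7225 + 1800; 7225 = 4·1800 + 25; 1800 = 72·25 + 0 → 25
gcd(25, 42025): 42025 = 1681·25 + 0 → 25
gcd(25, 16150): 16150 = 646·25 + 0 → 25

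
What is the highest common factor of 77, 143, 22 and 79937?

11

gcd(77, 143): 143 = 1·77 + 66; 77 = 1·66 + 11; 66 = 6·11 + 0 → 11
gcd(11, 22): 22 = 2·11 + 0 → 11
gcd(11, 79937): 79937 = 7267·11 + 0 → 11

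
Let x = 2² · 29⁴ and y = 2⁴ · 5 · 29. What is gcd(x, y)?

min exponent per shared prime: 2² · 29 = 116

116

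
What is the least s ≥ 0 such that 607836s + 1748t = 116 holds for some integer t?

Reduce mod 1748: 607836s ≡ 116 (mod 1748). With g = gcd(607836, 1748) = 4 dividing 116, divide through: 151959s ≡ 29 (mod 437).
Since gcd(151959, 437) = 1, s ≡ 29·(151959)⁻¹ ≡ 250 (mod 437). Smallest non-negative: 250.

250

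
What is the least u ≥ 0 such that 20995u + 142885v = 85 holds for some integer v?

Euclid: 142885 = 6·20995 + 16915; 20995 = 1·16915 + 4080; 16915 = 4·4080 + 595; 4080 = 6·595 + 510; 595 = 1·510 + 85; 510 = 6·85 + 0 → gcd = 85; 85 = 85·1.
Back-substitution yields 20995·(-245) + 142885·(36) = 85, so one solution is u = -245·1 = -245, v = 36·1 = 36.
Solutions in u differ by 142885/85 = 1681; the one in [0, 1681) is -245 mod 1681 = 1436.

1436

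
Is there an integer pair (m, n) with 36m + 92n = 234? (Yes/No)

By Bézout, 36m + 92n = 234 has integer solutions iff gcd(36, 92) | 234.
Euclid: 92 = 2·36 + 20; 36 = 1·20 + 16; 20 = 1·16 + 4; 16 = 4·4 + 0. gcd = 4; 234 mod 4 = 2. No.

No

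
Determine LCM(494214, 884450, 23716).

494214 = 2 · 3 · 7² · 41²; 884450 = 2 · 5² · 7² · 19²; 23716 = 2² · 7² · 11²
lcm takes max exponent of each prime: 2² · 3 · 5² · 7² · 11² · 19² · 41² = 1079388086700

1079388086700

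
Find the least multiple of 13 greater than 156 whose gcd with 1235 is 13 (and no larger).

169

1235 = 13·95. Any t with gcd(t, 1235) = 13 is a multiple of 13, say 13s, with s coprime to 95.
Need s > 156/13, so s ≥ 13. First s ≥ 13 with gcd(s, 95) = 1 is s = 13. Thus t = 13·13 = 169.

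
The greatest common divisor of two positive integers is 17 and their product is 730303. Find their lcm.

For any two positive integers, gcd × lcm equals their product. Hence lcm = 730303 / 17 = 42959.

42959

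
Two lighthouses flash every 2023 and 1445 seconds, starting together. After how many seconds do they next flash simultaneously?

10115

2023 = 7 · 17²; 1445 = 5 · 17²
max exponents: 5 · 7 · 17² = 10115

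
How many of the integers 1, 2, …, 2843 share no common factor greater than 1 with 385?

1772

385 = 5·7·11. Inclusion–exclusion on these primes:
2843 − ⌊2843/5⌋ − ⌊2843/7⌋ − ⌊2843/11⌋ + ⌊2843/35⌋ + ⌊2843/55⌋ + ⌊2843/77⌋ − ⌊2843/385⌋ = 1772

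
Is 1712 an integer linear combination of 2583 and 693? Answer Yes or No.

gcd(2583, 693): 2583 = 3·693 + 504; 693 = 1·504 + 189; 504 = 2·189 + 126; 189 = 1·126 + 63; 126 = 2·63 + 0 → 63
63 does not divide 1712, so a solution does not exist.

No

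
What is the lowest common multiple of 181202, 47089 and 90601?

181202 = 2 · 7² · 43²; 47089 = 7² · 31²; 90601 = 7² · 43²
lcm takes max exponent of each prime: 2 · 7² · 31² · 43² = 174135122

174135122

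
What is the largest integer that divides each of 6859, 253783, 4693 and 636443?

6859 = 19³; 253783 = 19³ · 37; 4693 = 13 · 19²; 636443 = 19² · 41 · 43
gcd takes min exponent of each prime: 19² = 361

361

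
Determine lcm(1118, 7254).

311922

1118 = 2 · 13 · 43; 7254 = 2 · 3² · 13 · 31
max exponents: 2 · 3² · 13 · 31 · 43 = 311922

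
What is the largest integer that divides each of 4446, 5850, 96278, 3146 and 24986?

gcd(4446, 5850): 5850 = 1·4446 + 1404; 4446 = 3·1404 + 234; 1404 = 6·234 + 0 → 234
gcd(234, 96278): 96278 = 411·234 + 104; 234 = 2·104 + 26; 104 = 4·26 + 0 → 26
gcd(26, 3146): 3146 = 121·26 + 0 → 26
gcd(26, 24986): 24986 = 961·26 + 0 → 26

26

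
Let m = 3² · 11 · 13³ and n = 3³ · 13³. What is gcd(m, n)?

min exponent per shared prime: 3² · 13³ = 19773

19773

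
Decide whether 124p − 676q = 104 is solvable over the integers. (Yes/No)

Yes

By Bézout, 124p − 676q = 104 has integer solutions iff gcd(124, 676) | 104.
Euclid: 676 = 5·124 + 56; 124 = 2·56 + 12; 56 = 4·12 + 8; 12 = 1·8 + 4; 8 = 2·4 + 0. gcd = 4; 104 mod 4 = 0. Yes.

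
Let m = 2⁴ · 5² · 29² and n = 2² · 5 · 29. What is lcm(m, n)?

336400

max exponent per prime: 2⁴ · 5² · 29² = 336400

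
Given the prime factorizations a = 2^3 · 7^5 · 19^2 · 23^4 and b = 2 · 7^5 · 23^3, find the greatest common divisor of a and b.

min exponent per shared prime: 2 · 7^5 · 23^3 = 408981538

408981538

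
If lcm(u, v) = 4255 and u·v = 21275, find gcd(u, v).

5

gcd·lcm = product, so gcd = 21275/4255 = 5.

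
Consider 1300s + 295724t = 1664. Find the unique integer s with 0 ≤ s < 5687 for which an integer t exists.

3186

Euclid: 295724 = 227·1300 + 624; 1300 = 2·624 + 52; 624 = 12·52 + 0 → gcd = 52; 1664 = 52·32.
Back-substitution yields 1300·(455) + 295724·(-2) = 52, so one solution is s = 455·32 = 14560, t = -2·32 = -64.
Solutions in s differ by 295724/52 = 5687; the one in [0, 5687) is 14560 mod 5687 = 3186.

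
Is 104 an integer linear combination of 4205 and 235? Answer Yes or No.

No

By Bézout, 4205m − 235n = 104 has integer solutions iff gcd(4205, 235) | 104.
Euclid: 4205 = 17·235 + 210; 235 = 1·210 + 25; 210 = 8·25 + 10; 25 = 2·10 + 5; 10 = 2·5 + 0. gcd = 5; 104 mod 5 = 4. No.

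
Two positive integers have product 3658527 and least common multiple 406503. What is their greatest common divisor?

From gcd × lcm = uv: gcd = 3658527 / 406503 = 9.

9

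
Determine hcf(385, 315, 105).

gcd(385, 315): 385 = 1·315 + 70; 315 = 4·70 + 35; 70 = 2·35 + 0 → 35
gcd(35, 105): 105 = 3·35 + 0 → 35

35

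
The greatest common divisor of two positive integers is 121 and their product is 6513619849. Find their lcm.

gcd·lcm = product, so lcm = 6513619849/121 = 53831569.

53831569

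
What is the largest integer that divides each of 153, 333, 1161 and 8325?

9

gcd(153, 333): 333 = 2·153 + 27; 153 = 5·27 + 18; 27 = 1·18 + 9; 18 = 2·9 + 0 → 9
gcd(9, 1161): 1161 = 129·9 + 0 → 9
gcd(9, 8325): 8325 = 925·9 + 0 → 9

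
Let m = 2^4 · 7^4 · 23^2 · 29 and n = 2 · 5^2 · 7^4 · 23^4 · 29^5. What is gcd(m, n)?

min exponent per shared prime: 2 · 7^4 · 23^2 · 29 = 73667482

73667482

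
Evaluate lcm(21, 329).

987

gcd first: 329 = 15·21 + 14; 21 = 1·14 + 7; 14 = 2·7 + 0 → gcd = 7
lcm = 21·329/gcd = 6909/7 = 987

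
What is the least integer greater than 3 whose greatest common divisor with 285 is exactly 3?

gcd(a, 285) = 3 forces 3 | a; write a = 3s. Then gcd(3s, 3·95) = 3·gcd(s, 95), so need gcd(s, 95) = 1.
3s > 3 gives s ≥ 2. The least s ≥ 2 coprime to 95 is 2, so a = 3·2 = 6.

6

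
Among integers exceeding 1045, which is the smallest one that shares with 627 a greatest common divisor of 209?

627 = 209·3. Any t with gcd(t, 627) = 209 is a multiple of 209, say 209s, with s coprime to 3.
Need s > 1045/209, so s ≥ 6. First s ≥ 6 with gcd(s, 3) = 1 is s = 7. Thus t = 209·7 = 1463.

1463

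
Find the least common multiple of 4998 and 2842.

gcd first: 4998 = 1·2842 + 2156; 2842 = 1·2156 + 686; 2156 = 3·686 + 98; 686 = 7·98 + 0 → gcd = 98
lcm = 4998·2842/gcd = 14204316/98 = 144942

144942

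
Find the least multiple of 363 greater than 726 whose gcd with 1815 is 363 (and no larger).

Multiples of 363 above 726: 363·3, 363·4, … . Need the cofactor coprime to 1815/363 = 5.
Checking s = 3, 4, … the first with gcd(s, 5) = 1 is s = 3, giving 1089.

1089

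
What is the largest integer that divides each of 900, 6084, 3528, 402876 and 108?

36

gcd(900, 6084): 6084 = 6·900 + 684; 900 = 1·684 + 216; 684 = 3·216 + 36; 216 = 6·36 + 0 → 36
gcd(36, 3528): 3528 = 98·36 + 0 → 36
gcd(36, 402876): 402876 = 11191·36 + 0 → 36
gcd(36, 108): 108 = 3·36 + 0 → 36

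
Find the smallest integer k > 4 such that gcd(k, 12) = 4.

gcd(k, 12) = 4 forces 4 | k; write k = 4s. Then gcd(4s, 4·3) = 4·gcd(s, 3), so need gcd(s, 3) = 1.
4s > 4 gives s ≥ 2. The least s ≥ 2 coprime to 3 is 2, so k = 4·2 = 8.

8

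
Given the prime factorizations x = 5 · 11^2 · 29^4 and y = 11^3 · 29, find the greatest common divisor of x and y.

min exponent per shared prime: 11^2 · 29 = 3509

3509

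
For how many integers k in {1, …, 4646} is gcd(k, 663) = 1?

2692

663 = 3·13·17. Inclusion–exclusion on these primes:
4646 − ⌊4646/3⌋ − ⌊4646/13⌋ − ⌊4646/17⌋ + ⌊4646/39⌋ + ⌊4646/51⌋ + ⌊4646/221⌋ − ⌊4646/663⌋ = 2692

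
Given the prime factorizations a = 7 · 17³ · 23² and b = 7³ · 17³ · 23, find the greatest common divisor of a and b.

790993

min exponent per shared prime: 7 · 17³ · 23 = 790993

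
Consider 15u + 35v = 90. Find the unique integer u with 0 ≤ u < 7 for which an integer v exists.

6

Reduce mod 35: 15u ≡ 90 (mod 35). With g = gcd(15, 35) = 5 dividing 90, divide through: 3u ≡ 18 (mod 7).
Since gcd(3, 7) = 1, u ≡ 18·(3)⁻¹ ≡ 6 (mod 7). Smallest non-negative: 6.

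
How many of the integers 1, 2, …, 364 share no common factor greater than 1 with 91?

288

91 = 7·13. Inclusion–exclusion on these primes:
364 − ⌊364/7⌋ − ⌊364/13⌋ + ⌊364/91⌋ = 288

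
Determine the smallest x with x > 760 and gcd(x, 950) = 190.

gcd(x, 950) = 190 forces 190 | x; write x = 190s. Then gcd(190s, 190·5) = 190·gcd(s, 5), so need gcd(s, 5) = 1.
190s > 760 gives s ≥ 5. The least s ≥ 5 coprime to 5 is 6, so x = 190·6 = 1140.

1140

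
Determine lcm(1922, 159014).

gcd first: 159014 = 82·1922 + 1410; 1922 = 1·1410 + 512; 1410 = 2·512 + 386; 512 = 1·386 + 126; 386 = 3·126 + 8; 126 = 15·8 + 6; 8 = 1·6 + 2; 6 = 3·2 + 0 → gcd = 2
lcm = 1922·159014/gcd = 305624908/2 = 152812454

152812454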